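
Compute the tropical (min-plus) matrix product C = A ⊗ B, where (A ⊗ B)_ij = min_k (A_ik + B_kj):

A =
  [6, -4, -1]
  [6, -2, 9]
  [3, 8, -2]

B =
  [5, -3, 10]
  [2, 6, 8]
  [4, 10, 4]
A ⊗ B =
  [-2, 2, 3]
  [0, 3, 6]
  [2, 0, 2]

Apply the min-plus product entry-by-entry:
  C[0][0] = min over k of (A[0][0] + B[0][0] = 6 + 5 = 11, A[0][1] + B[1][0] = -4 + 2 = -2, A[0][2] + B[2][0] = -1 + 4 = 3) = -2 (attained at k = 1)
  C[0][1] = min over k of (A[0][0] + B[0][1] = 6 + -3 = 3, A[0][1] + B[1][1] = -4 + 6 = 2, A[0][2] + B[2][1] = -1 + 10 = 9) = 2 (attained at k = 1)
  C[0][2] = min over k of (A[0][0] + B[0][2] = 6 + 10 = 16, A[0][1] + B[1][2] = -4 + 8 = 4, A[0][2] + B[2][2] = -1 + 4 = 3) = 3 (attained at k = 2)
  C[1][0] = min over k of (A[1][0] + B[0][0] = 6 + 5 = 11, A[1][1] + B[1][0] = -2 + 2 = 0, A[1][2] + B[2][0] = 9 + 4 = 13) = 0 (attained at k = 1)
  C[1][1] = min over k of (A[1][0] + B[0][1] = 6 + -3 = 3, A[1][1] + B[1][1] = -2 + 6 = 4, A[1][2] + B[2][1] = 9 + 10 = 19) = 3 (attained at k = 0)
  C[1][2] = min over k of (A[1][0] + B[0][2] = 6 + 10 = 16, A[1][1] + B[1][2] = -2 + 8 = 6, A[1][2] + B[2][2] = 9 + 4 = 13) = 6 (attained at k = 1)
  C[2][0] = min over k of (A[2][0] + B[0][0] = 3 + 5 = 8, A[2][1] + B[1][0] = 8 + 2 = 10, A[2][2] + B[2][0] = -2 + 4 = 2) = 2 (attained at k = 2)
  C[2][1] = min over k of (A[2][0] + B[0][1] = 3 + -3 = 0, A[2][1] + B[1][1] = 8 + 6 = 14, A[2][2] + B[2][1] = -2 + 10 = 8) = 0 (attained at k = 0)
  C[2][2] = min over k of (A[2][0] + B[0][2] = 3 + 10 = 13, A[2][1] + B[1][2] = 8 + 8 = 16, A[2][2] + B[2][2] = -2 + 4 = 2) = 2 (attained at k = 2)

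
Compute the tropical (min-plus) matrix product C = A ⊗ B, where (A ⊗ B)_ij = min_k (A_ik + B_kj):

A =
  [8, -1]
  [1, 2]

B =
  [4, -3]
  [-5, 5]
A ⊗ B =
  [-6, 4]
  [-3, -2]

Apply the min-plus product entry-by-entry:
  C[0][0] = min over k of (A[0][0] + B[0][0] = 8 + 4 = 12, A[0][1] + B[1][0] = -1 + -5 = -6) = -6 (attained at k = 1)
  C[0][1] = min over k of (A[0][0] + B[0][1] = 8 + -3 = 5, A[0][1] + B[1][1] = -1 + 5 = 4) = 4 (attained at k = 1)
  C[1][0] = min over k of (A[1][0] + B[0][0] = 1 + 4 = 5, A[1][1] + B[1][0] = 2 + -5 = -3) = -3 (attained at k = 1)
  C[1][1] = min over k of (A[1][0] + B[0][1] = 1 + -3 = -2, A[1][1] + B[1][1] = 2 + 5 = 7) = -2 (attained at k = 0)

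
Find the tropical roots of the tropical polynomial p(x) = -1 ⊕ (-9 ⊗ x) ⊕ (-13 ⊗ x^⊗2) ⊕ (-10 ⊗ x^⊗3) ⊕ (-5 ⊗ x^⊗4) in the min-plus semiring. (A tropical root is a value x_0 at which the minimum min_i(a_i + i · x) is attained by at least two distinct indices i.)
Roots: {-5, -3, 4, 8}

Each tropical root is a break point of the lower envelope of the lines y = a_i + i · x (there are 5 lines, with slopes 0, 1, ..., 4). Only the lines that attain the minimum somewhere contribute to roots; other lines are dominated. Here the surviving (envelope) indices are i = 4, i = 3, i = 2, i = 1, i = 0.
Intersections between consecutive envelope lines give the roots: for adjacent envelope indices i < j the intersection is x = (a_i − a_j) / (j − i). Reading off the sorted break points: {-5, -3, 4, 8}.
Verification: at each break x_0, at least two indices attain the minimum of min_i(a_i + i · x_0).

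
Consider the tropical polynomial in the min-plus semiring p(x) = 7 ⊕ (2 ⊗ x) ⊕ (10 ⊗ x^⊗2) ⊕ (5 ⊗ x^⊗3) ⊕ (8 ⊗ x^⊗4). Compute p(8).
p(8) = 7

A tropical monomial a ⊗ x^⊗i evaluates to a + i · x. Evaluating each term at x = 8:
  Term 0 contributes 7 + 0 · 8 = 7
  Term 1 contributes 2 + 1 · 8 = 10
  Term 2 contributes 10 + 2 · 8 = 26
  Term 3 contributes 5 + 3 · 8 = 29
  Term 4 contributes 8 + 4 · 8 = 40
p(8) = ⊕ of these = min[7, 10, 26, 29, 40] = 7.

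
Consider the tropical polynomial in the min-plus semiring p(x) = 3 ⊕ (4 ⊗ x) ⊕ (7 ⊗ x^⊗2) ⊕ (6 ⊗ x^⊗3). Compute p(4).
p(4) = 3

A tropical monomial a ⊗ x^⊗i evaluates to a + i · x. Evaluating each term at x = 4:
  Term 0 contributes 3 + 0 · 4 = 3
  Term 1 contributes 4 + 1 · 4 = 8
  Term 2 contributes 7 + 2 · 4 = 15
  Term 3 contributes 6 + 3 · 4 = 18
p(4) = ⊕ of these = min[3, 8, 15, 18] = 3.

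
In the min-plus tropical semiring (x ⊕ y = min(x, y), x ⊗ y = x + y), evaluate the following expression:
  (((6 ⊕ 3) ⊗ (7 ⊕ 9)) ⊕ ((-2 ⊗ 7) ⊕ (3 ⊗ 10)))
(((6 ⊕ 3) ⊗ (7 ⊕ 9)) ⊕ ((-2 ⊗ 7) ⊕ (3 ⊗ 10))) = 5

Expand innermost to outermost. Recall ⊕ takes the minimum of its arguments and ⊗ takes their sum. Working out the expression (((6 ⊕ 3) ⊗ (7 ⊕ 9)) ⊕ ((-2 ⊗ 7) ⊕ (3 ⊗ 10))) gives 5.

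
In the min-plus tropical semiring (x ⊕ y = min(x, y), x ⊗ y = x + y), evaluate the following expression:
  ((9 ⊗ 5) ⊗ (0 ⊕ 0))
((9 ⊗ 5) ⊗ (0 ⊕ 0)) = 14

Expand innermost to outermost. Recall ⊕ takes the minimum of its arguments and ⊗ takes their sum. Working out the expression ((9 ⊗ 5) ⊗ (0 ⊕ 0)) gives 14.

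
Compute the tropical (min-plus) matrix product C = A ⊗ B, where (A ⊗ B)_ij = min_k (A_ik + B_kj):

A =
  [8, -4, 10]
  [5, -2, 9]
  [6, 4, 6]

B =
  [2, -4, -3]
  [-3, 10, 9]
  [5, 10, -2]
A ⊗ B =
  [-7, 4, 5]
  [-5, 1, 2]
  [1, 2, 3]

Apply the min-plus product entry-by-entry:
  C[0][0] = min over k of (A[0][0] + B[0][0] = 8 + 2 = 10, A[0][1] + B[1][0] = -4 + -3 = -7, A[0][2] + B[2][0] = 10 + 5 = 15) = -7 (attained at k = 1)
  C[0][1] = min over k of (A[0][0] + B[0][1] = 8 + -4 = 4, A[0][1] + B[1][1] = -4 + 10 = 6, A[0][2] + B[2][1] = 10 + 10 = 20) = 4 (attained at k = 0)
  C[0][2] = min over k of (A[0][0] + B[0][2] = 8 + -3 = 5, A[0][1] + B[1][2] = -4 + 9 = 5, A[0][2] + B[2][2] = 10 + -2 = 8) = 5 (attained at k = 0)
  C[1][0] = min over k of (A[1][0] + B[0][0] = 5 + 2 = 7, A[1][1] + B[1][0] = -2 + -3 = -5, A[1][2] + B[2][0] = 9 + 5 = 14) = -5 (attained at k = 1)
  C[1][1] = min over k of (A[1][0] + B[0][1] = 5 + -4 = 1, A[1][1] + B[1][1] = -2 + 10 = 8, A[1][2] + B[2][1] = 9 + 10 = 19) = 1 (attained at k = 0)
  C[1][2] = min over k of (A[1][0] + B[0][2] = 5 + -3 = 2, A[1][1] + B[1][2] = -2 + 9 = 7, A[1][2] + B[2][2] = 9 + -2 = 7) = 2 (attained at k = 0)
  C[2][0] = min over k of (A[2][0] + B[0][0] = 6 + 2 = 8, A[2][1] + B[1][0] = 4 + -3 = 1, A[2][2] + B[2][0] = 6 + 5 = 11) = 1 (attained at k = 1)
  C[2][1] = min over k of (A[2][0] + B[0][1] = 6 + -4 = 2, A[2][1] + B[1][1] = 4 + 10 = 14, A[2][2] + B[2][1] = 6 + 10 = 16) = 2 (attained at k = 0)
  C[2][2] = min over k of (A[2][0] + B[0][2] = 6 + -3 = 3, A[2][1] + B[1][2] = 4 + 9 = 13, A[2][2] + B[2][2] = 6 + -2 = 4) = 3 (attained at k = 0)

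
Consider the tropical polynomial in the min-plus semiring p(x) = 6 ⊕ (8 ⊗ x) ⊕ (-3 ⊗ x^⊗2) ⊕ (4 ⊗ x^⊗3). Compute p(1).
p(1) = -1

A tropical monomial a ⊗ x^⊗i evaluates to a + i · x. Evaluating each term at x = 1:
  Term 0 contributes 6 + 0 · 1 = 6
  Term 1 contributes 8 + 1 · 1 = 9
  Term 2 contributes -3 + 2 · 1 = -1
  Term 3 contributes 4 + 3 · 1 = 7
p(1) = ⊕ of these = min[6, 9, -1, 7] = -1.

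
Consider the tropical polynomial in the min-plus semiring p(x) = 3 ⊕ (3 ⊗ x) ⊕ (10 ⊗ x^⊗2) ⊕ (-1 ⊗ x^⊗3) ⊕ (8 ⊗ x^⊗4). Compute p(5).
p(5) = 3

A tropical monomial a ⊗ x^⊗i evaluates to a + i · x. Evaluating each term at x = 5:
  Term 0 contributes 3 + 0 · 5 = 3
  Term 1 contributes 3 + 1 · 5 = 8
  Term 2 contributes 10 + 2 · 5 = 20
  Term 3 contributes -1 + 3 · 5 = 14
  Term 4 contributes 8 + 4 · 5 = 28
p(5) = ⊕ of these = min[3, 8, 20, 14, 28] = 3.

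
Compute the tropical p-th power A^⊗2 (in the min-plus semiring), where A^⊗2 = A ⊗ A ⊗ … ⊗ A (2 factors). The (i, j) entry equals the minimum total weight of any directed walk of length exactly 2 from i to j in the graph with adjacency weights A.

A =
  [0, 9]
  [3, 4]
A^⊗2 =
  [0, 9]
  [3, 8]

Each entry (A^⊗2)_ij equals the minimum over all length-2 walks i = v_0 → v_1 → … → v_2 = j of Σ_t A[v_t][v_{t+1}]. For example, for (i, j) = (0, 1) we minimise over 2 possible intermediate vertex sequences; the minimum is 9, attained along the walk 0 → 0 → 1.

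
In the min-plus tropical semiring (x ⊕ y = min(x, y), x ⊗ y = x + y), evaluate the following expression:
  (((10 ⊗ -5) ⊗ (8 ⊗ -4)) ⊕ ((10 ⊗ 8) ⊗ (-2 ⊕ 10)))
(((10 ⊗ -5) ⊗ (8 ⊗ -4)) ⊕ ((10 ⊗ 8) ⊗ (-2 ⊕ 10))) = 9

Expand innermost to outermost. Recall ⊕ takes the minimum of its arguments and ⊗ takes their sum. Working out the expression (((10 ⊗ -5) ⊗ (8 ⊗ -4)) ⊕ ((10 ⊗ 8) ⊗ (-2 ⊕ 10))) gives 9.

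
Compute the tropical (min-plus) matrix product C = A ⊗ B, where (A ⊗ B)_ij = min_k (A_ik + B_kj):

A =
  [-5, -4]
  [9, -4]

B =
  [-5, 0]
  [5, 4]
A ⊗ B =
  [-10, -5]
  [1, 0]

Apply the min-plus product entry-by-entry:
  C[0][0] = min over k of (A[0][0] + B[0][0] = -5 + -5 = -10, A[0][1] + B[1][0] = -4 + 5 = 1) = -10 (attained at k = 0)
  C[0][1] = min over k of (A[0][0] + B[0][1] = -5 + 0 = -5, A[0][1] + B[1][1] = -4 + 4 = 0) = -5 (attained at k = 0)
  C[1][0] = min over k of (A[1][0] + B[0][0] = 9 + -5 = 4, A[1][1] + B[1][0] = -4 + 5 = 1) = 1 (attained at k = 1)
  C[1][1] = min over k of (A[1][0] + B[0][1] = 9 + 0 = 9, A[1][1] + B[1][1] = -4 + 4 = 0) = 0 (attained at k = 1)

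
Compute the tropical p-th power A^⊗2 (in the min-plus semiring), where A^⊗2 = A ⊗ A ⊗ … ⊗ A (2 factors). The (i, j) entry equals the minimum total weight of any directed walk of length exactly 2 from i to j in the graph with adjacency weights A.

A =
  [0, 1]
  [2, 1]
A^⊗2 =
  [0, 1]
  [2, 2]

Each entry (A^⊗2)_ij equals the minimum over all length-2 walks i = v_0 → v_1 → … → v_2 = j of Σ_t A[v_t][v_{t+1}]. For example, for (i, j) = (0, 1) we minimise over 2 possible intermediate vertex sequences; the minimum is 1, attained along the walk 0 → 0 → 1.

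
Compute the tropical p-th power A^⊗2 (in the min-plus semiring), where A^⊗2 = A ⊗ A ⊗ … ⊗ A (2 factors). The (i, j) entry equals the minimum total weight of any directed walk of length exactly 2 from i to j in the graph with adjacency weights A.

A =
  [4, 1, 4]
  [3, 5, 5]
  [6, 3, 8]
A^⊗2 =
  [4, 5, 6]
  [7, 4, 7]
  [6, 7, 8]

Each entry (A^⊗2)_ij equals the minimum over all length-2 walks i = v_0 → v_1 → … → v_2 = j of Σ_t A[v_t][v_{t+1}]. For example, for (i, j) = (0, 2) we minimise over 3 possible intermediate vertex sequences; the minimum is 6, attained along the walk 0 → 1 → 2.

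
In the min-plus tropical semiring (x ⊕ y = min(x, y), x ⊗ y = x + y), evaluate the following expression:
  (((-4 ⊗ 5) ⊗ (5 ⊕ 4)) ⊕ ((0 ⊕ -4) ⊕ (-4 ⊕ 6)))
(((-4 ⊗ 5) ⊗ (5 ⊕ 4)) ⊕ ((0 ⊕ -4) ⊕ (-4 ⊕ 6))) = -4

Expand innermost to outermost. Recall ⊕ takes the minimum of its arguments and ⊗ takes their sum. Working out the expression (((-4 ⊗ 5) ⊗ (5 ⊕ 4)) ⊕ ((0 ⊕ -4) ⊕ (-4 ⊕ 6))) gives -4.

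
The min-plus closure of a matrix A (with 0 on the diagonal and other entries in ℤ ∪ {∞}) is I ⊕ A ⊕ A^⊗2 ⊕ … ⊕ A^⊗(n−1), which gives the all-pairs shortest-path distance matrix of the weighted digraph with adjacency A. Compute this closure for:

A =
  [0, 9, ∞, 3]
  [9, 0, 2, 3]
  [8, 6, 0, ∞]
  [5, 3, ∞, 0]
Closure =
  [0, 6, 8, 3]
  [8, 0, 2, 3]
  [8, 6, 0, 9]
  [5, 3, 5, 0]

This is the Floyd-Warshall all-pairs shortest-path computation. For each intermediate vertex k = 0, 1, …, 3, update dist[i][j] ← min(dist[i][j], dist[i][k] + dist[k][j]). The final matrix gives, for each (i, j), the minimum total weight of any directed path from i to j (possibly empty when i = j).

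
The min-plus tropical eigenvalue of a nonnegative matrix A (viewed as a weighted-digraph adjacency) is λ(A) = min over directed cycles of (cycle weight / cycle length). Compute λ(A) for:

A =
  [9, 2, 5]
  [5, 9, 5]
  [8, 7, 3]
λ(A) = 3

Enumerate directed cycles and compute their means (weight / length). Sample:
  cycle 0 → 0: weight = 9, length = 1, mean = 9/1 ≈ 9.000
  cycle 1 → 1: weight = 9, length = 1, mean = 9/1 ≈ 9.000
  cycle 2 → 2: weight = 3, length = 1, mean = 3/1 ≈ 3.000
  cycle 0 → 1 → 0: weight = 7, length = 2, mean = 7/2 ≈ 3.500
  cycle 0 → 2 → 0: weight = 13, length = 2, mean = 13/2 ≈ 6.500
  cycle 1 → 0 → 1: weight = 7, length = 2, mean = 7/2 ≈ 3.500
Minimum mean = 3.000, attained e.g. along the cycle 2 → 2 with weight 3 and length 1. So λ(A) = 3/1 = 3.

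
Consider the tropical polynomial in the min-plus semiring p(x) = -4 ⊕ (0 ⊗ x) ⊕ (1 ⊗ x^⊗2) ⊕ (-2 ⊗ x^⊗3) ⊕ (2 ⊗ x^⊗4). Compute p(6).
p(6) = -4

A tropical monomial a ⊗ x^⊗i evaluates to a + i · x. Evaluating each term at x = 6:
  Term 0 contributes -4 + 0 · 6 = -4
  Term 1 contributes 0 + 1 · 6 = 6
  Term 2 contributes 1 + 2 · 6 = 13
  Term 3 contributes -2 + 3 · 6 = 16
  Term 4 contributes 2 + 4 · 6 = 26
p(6) = ⊕ of these = min[-4, 6, 13, 16, 26] = -4.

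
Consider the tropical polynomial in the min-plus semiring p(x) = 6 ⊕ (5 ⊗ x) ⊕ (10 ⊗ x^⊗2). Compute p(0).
p(0) = 5

A tropical monomial a ⊗ x^⊗i evaluates to a + i · x. Evaluating each term at x = 0:
  Term 0 contributes 6 + 0 · 0 = 6
  Term 1 contributes 5 + 1 · 0 = 5
  Term 2 contributes 10 + 2 · 0 = 10
p(0) = ⊕ of these = min[6, 5, 10] = 5.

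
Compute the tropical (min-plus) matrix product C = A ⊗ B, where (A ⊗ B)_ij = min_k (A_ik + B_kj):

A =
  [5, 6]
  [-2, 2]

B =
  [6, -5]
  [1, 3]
A ⊗ B =
  [7, 0]
  [3, -7]

Apply the min-plus product entry-by-entry:
  C[0][0] = min over k of (A[0][0] + B[0][0] = 5 + 6 = 11, A[0][1] + B[1][0] = 6 + 1 = 7) = 7 (attained at k = 1)
  C[0][1] = min over k of (A[0][0] + B[0][1] = 5 + -5 = 0, A[0][1] + B[1][1] = 6 + 3 = 9) = 0 (attained at k = 0)
  C[1][0] = min over k of (A[1][0] + B[0][0] = -2 + 6 = 4, A[1][1] + B[1][0] = 2 + 1 = 3) = 3 (attained at k = 1)
  C[1][1] = min over k of (A[1][0] + B[0][1] = -2 + -5 = -7, A[1][1] + B[1][1] = 2 + 3 = 5) = -7 (attained at k = 0)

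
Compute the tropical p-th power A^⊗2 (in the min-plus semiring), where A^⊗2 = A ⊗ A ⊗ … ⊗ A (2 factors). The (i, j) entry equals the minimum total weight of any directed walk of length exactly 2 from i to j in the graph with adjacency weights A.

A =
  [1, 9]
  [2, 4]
A^⊗2 =
  [2, 10]
  [3, 8]

Each entry (A^⊗2)_ij equals the minimum over all length-2 walks i = v_0 → v_1 → … → v_2 = j of Σ_t A[v_t][v_{t+1}]. For example, for (i, j) = (0, 1) we minimise over 2 possible intermediate vertex sequences; the minimum is 10, attained along the walk 0 → 0 → 1.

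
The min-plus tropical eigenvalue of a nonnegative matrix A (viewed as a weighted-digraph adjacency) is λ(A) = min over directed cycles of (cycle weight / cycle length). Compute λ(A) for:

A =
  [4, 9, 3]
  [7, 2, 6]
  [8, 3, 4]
λ(A) = 2

Enumerate directed cycles and compute their means (weight / length). Sample:
  cycle 0 → 0: weight = 4, length = 1, mean = 4/1 ≈ 4.000
  cycle 1 → 1: weight = 2, length = 1, mean = 2/1 ≈ 2.000
  cycle 2 → 2: weight = 4, length = 1, mean = 4/1 ≈ 4.000
  cycle 0 → 1 → 0: weight = 16, length = 2, mean = 16/2 ≈ 8.000
  cycle 0 → 2 → 0: weight = 11, length = 2, mean = 11/2 ≈ 5.500
  cycle 1 → 0 → 1: weight = 16, length = 2, mean = 16/2 ≈ 8.000
Minimum mean = 2.000, attained e.g. along the cycle 1 → 1 with weight 2 and length 1. So λ(A) = 2/1 = 2.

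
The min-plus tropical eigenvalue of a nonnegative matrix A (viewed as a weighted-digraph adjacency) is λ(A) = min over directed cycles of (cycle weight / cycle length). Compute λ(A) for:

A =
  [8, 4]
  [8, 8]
λ(A) = 6

Enumerate directed cycles and compute their means (weight / length). Sample:
  cycle 0 → 0: weight = 8, length = 1, mean = 8/1 ≈ 8.000
  cycle 1 → 1: weight = 8, length = 1, mean = 8/1 ≈ 8.000
  cycle 0 → 1 → 0: weight = 12, length = 2, mean = 12/2 ≈ 6.000
  cycle 1 → 0 → 1: weight = 12, length = 2, mean = 12/2 ≈ 6.000
Minimum mean = 6.000, attained e.g. along the cycle 0 → 1 → 0 with weight 12 and length 2. So λ(A) = 12/2 = 6.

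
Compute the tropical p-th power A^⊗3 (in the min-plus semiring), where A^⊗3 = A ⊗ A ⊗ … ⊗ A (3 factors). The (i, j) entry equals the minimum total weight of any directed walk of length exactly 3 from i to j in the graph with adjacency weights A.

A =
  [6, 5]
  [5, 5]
A^⊗3 =
  [15, 15]
  [15, 15]

Each entry (A^⊗3)_ij equals the minimum over all length-3 walks i = v_0 → v_1 → … → v_3 = j of Σ_t A[v_t][v_{t+1}]. For example, for (i, j) = (0, 1) we minimise over 4 possible intermediate vertex sequences; the minimum is 15, attained along the walk 0 → 1 → 0 → 1.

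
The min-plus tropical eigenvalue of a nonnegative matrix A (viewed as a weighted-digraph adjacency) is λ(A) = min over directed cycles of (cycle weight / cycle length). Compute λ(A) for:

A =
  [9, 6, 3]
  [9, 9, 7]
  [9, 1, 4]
λ(A) = 4

Enumerate directed cycles and compute their means (weight / length). Sample:
  cycle 0 → 0: weight = 9, length = 1, mean = 9/1 ≈ 9.000
  cycle 1 → 1: weight = 9, length = 1, mean = 9/1 ≈ 9.000
  cycle 2 → 2: weight = 4, length = 1, mean = 4/1 ≈ 4.000
  cycle 0 → 1 → 0: weight = 15, length = 2, mean = 15/2 ≈ 7.500
  cycle 0 → 2 → 0: weight = 12, length = 2, mean = 12/2 ≈ 6.000
  cycle 1 → 0 → 1: weight = 15, length = 2, mean = 15/2 ≈ 7.500
Minimum mean = 4.000, attained e.g. along the cycle 2 → 2 with weight 4 and length 1. So λ(A) = 4/1 = 4.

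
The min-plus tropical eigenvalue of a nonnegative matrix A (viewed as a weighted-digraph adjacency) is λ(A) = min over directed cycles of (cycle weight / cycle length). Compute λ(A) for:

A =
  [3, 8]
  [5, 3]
λ(A) = 3

Enumerate directed cycles and compute their means (weight / length). Sample:
  cycle 0 → 0: weight = 3, length = 1, mean = 3/1 ≈ 3.000
  cycle 1 → 1: weight = 3, length = 1, mean = 3/1 ≈ 3.000
  cycle 0 → 1 → 0: weight = 13, length = 2, mean = 13/2 ≈ 6.500
  cycle 1 → 0 → 1: weight = 13, length = 2, mean = 13/2 ≈ 6.500
Minimum mean = 3.000, attained e.g. along the cycle 0 → 0 with weight 3 and length 1. So λ(A) = 3/1 = 3.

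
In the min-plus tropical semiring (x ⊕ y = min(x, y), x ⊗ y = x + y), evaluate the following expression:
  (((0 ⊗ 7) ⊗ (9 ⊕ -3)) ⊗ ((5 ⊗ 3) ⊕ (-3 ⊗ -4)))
(((0 ⊗ 7) ⊗ (9 ⊕ -3)) ⊗ ((5 ⊗ 3) ⊕ (-3 ⊗ -4))) = -3

Expand innermost to outermost. Recall ⊕ takes the minimum of its arguments and ⊗ takes their sum. Working out the expression (((0 ⊗ 7) ⊗ (9 ⊕ -3)) ⊗ ((5 ⊗ 3) ⊕ (-3 ⊗ -4))) gives -3.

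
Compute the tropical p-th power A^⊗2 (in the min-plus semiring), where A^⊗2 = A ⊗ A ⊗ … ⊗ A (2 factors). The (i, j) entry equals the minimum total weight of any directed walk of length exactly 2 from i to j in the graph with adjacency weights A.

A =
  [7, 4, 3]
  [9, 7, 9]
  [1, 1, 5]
A^⊗2 =
  [4, 4, 8]
  [10, 10, 12]
  [6, 5, 4]

Each entry (A^⊗2)_ij equals the minimum over all length-2 walks i = v_0 → v_1 → … → v_2 = j of Σ_t A[v_t][v_{t+1}]. For example, for (i, j) = (0, 2) we minimise over 3 possible intermediate vertex sequences; the minimum is 8, attained along the walk 0 → 2 → 2.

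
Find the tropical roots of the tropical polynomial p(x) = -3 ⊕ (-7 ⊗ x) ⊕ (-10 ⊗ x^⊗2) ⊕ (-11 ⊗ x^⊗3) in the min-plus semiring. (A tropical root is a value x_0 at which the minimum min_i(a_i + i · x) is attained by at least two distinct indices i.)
Roots: {1, 3, 4}

Each tropical root is a break point of the lower envelope of the lines y = a_i + i · x (there are 4 lines, with slopes 0, 1, ..., 3). Only the lines that attain the minimum somewhere contribute to roots; other lines are dominated. Here the surviving (envelope) indices are i = 3, i = 2, i = 1, i = 0.
Intersections between consecutive envelope lines give the roots: for adjacent envelope indices i < j the intersection is x = (a_i − a_j) / (j − i). Reading off the sorted break points: {1, 3, 4}.
Verification: at each break x_0, at least two indices attain the minimum of min_i(a_i + i · x_0).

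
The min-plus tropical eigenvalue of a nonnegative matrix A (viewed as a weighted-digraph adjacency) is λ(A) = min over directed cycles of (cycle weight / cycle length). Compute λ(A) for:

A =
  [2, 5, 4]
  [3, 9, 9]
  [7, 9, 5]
λ(A) = 2

Enumerate directed cycles and compute their means (weight / length). Sample:
  cycle 0 → 0: weight = 2, length = 1, mean = 2/1 ≈ 2.000
  cycle 1 → 1: weight = 9, length = 1, mean = 9/1 ≈ 9.000
  cycle 2 → 2: weight = 5, length = 1, mean = 5/1 ≈ 5.000
  cycle 0 → 1 → 0: weight = 8, length = 2, mean = 8/2 ≈ 4.000
  cycle 0 → 2 → 0: weight = 11, length = 2, mean = 11/2 ≈ 5.500
  cycle 1 → 0 → 1: weight = 8, length = 2, mean = 8/2 ≈ 4.000
Minimum mean = 2.000, attained e.g. along the cycle 0 → 0 with weight 2 and length 1. So λ(A) = 2/1 = 2.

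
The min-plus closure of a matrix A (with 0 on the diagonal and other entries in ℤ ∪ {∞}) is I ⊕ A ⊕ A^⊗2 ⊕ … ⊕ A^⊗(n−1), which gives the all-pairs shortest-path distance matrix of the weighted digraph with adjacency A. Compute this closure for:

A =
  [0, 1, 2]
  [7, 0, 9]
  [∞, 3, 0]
Closure =
  [0, 1, 2]
  [7, 0, 9]
  [10, 3, 0]

This is the Floyd-Warshall all-pairs shortest-path computation. For each intermediate vertex k = 0, 1, …, 2, update dist[i][j] ← min(dist[i][j], dist[i][k] + dist[k][j]). The final matrix gives, for each (i, j), the minimum total weight of any directed path from i to j (possibly empty when i = j).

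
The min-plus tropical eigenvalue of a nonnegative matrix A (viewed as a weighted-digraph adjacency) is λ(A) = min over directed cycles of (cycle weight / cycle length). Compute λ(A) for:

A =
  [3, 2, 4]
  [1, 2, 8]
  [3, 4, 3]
λ(A) = 3/2

Enumerate directed cycles and compute their means (weight / length). Sample:
  cycle 0 → 0: weight = 3, length = 1, mean = 3/1 ≈ 3.000
  cycle 1 → 1: weight = 2, length = 1, mean = 2/1 ≈ 2.000
  cycle 2 → 2: weight = 3, length = 1, mean = 3/1 ≈ 3.000
  cycle 0 → 1 → 0: weight = 3, length = 2, mean = 3/2 ≈ 1.500
  cycle 0 → 2 → 0: weight = 7, length = 2, mean = 7/2 ≈ 3.500
  cycle 1 → 0 → 1: weight = 3, length = 2, mean = 3/2 ≈ 1.500
Minimum mean = 1.500, attained e.g. along the cycle 0 → 1 → 0 with weight 3 and length 2. So λ(A) = 3/2 = 3/2.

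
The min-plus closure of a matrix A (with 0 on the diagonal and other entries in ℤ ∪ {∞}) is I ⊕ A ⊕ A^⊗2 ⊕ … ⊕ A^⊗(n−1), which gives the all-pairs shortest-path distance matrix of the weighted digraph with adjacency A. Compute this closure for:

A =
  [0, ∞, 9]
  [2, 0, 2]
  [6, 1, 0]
Closure =
  [0, 10, 9]
  [2, 0, 2]
  [3, 1, 0]

This is the Floyd-Warshall all-pairs shortest-path computation. For each intermediate vertex k = 0, 1, …, 2, update dist[i][j] ← min(dist[i][j], dist[i][k] + dist[k][j]). The final matrix gives, for each (i, j), the minimum total weight of any directed path from i to j (possibly empty when i = j).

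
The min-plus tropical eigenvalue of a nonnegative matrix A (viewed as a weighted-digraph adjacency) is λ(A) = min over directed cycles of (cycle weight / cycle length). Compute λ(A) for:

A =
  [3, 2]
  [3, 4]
λ(A) = 5/2

Enumerate directed cycles and compute their means (weight / length). Sample:
  cycle 0 → 0: weight = 3, length = 1, mean = 3/1 ≈ 3.000
  cycle 1 → 1: weight = 4, length = 1, mean = 4/1 ≈ 4.000
  cycle 0 → 1 → 0: weight = 5, length = 2, mean = 5/2 ≈ 2.500
  cycle 1 → 0 → 1: weight = 5, length = 2, mean = 5/2 ≈ 2.500
Minimum mean = 2.500, attained e.g. along the cycle 0 → 1 → 0 with weight 5 and length 2. So λ(A) = 5/2 = 5/2.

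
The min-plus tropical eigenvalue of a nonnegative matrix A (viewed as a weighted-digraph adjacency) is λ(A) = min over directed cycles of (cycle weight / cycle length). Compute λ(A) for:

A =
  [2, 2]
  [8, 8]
λ(A) = 2

Enumerate directed cycles and compute their means (weight / length). Sample:
  cycle 0 → 0: weight = 2, length = 1, mean = 2/1 ≈ 2.000
  cycle 1 → 1: weight = 8, length = 1, mean = 8/1 ≈ 8.000
  cycle 0 → 1 → 0: weight = 10, length = 2, mean = 10/2 ≈ 5.000
  cycle 1 → 0 → 1: weight = 10, length = 2, mean = 10/2 ≈ 5.000
Minimum mean = 2.000, attained e.g. along the cycle 0 → 0 with weight 2 and length 1. So λ(A) = 2/1 = 2.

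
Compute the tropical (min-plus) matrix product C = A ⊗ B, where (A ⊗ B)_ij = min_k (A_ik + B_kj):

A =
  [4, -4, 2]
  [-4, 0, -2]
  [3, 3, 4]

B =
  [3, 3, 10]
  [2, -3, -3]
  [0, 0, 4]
A ⊗ B =
  [-2, -7, -7]
  [-2, -3, -3]
  [4, 0, 0]

Apply the min-plus product entry-by-entry:
  C[0][0] = min over k of (A[0][0] + B[0][0] = 4 + 3 = 7, A[0][1] + B[1][0] = -4 + 2 = -2, A[0][2] + B[2][0] = 2 + 0 = 2) = -2 (attained at k = 1)
  C[0][1] = min over k of (A[0][0] + B[0][1] = 4 + 3 = 7, A[0][1] + B[1][1] = -4 + -3 = -7, A[0][2] + B[2][1] = 2 + 0 = 2) = -7 (attained at k = 1)
  C[0][2] = min over k of (A[0][0] + B[0][2] = 4 + 10 = 14, A[0][1] + B[1][2] = -4 + -3 = -7, A[0][2] + B[2][2] = 2 + 4 = 6) = -7 (attained at k = 1)
  C[1][0] = min over k of (A[1][0] + B[0][0] = -4 + 3 = -1, A[1][1] + B[1][0] = 0 + 2 = 2, A[1][2] + B[2][0] = -2 + 0 = -2) = -2 (attained at k = 2)
  C[1][1] = min over k of (A[1][0] + B[0][1] = -4 + 3 = -1, A[1][1] + B[1][1] = 0 + -3 = -3, A[1][2] + B[2][1] = -2 + 0 = -2) = -3 (attained at k = 1)
  C[1][2] = min over k of (A[1][0] + B[0][2] = -4 + 10 = 6, A[1][1] + B[1][2] = 0 + -3 = -3, A[1][2] + B[2][2] = -2 + 4 = 2) = -3 (attained at k = 1)
  C[2][0] = min over k of (A[2][0] + B[0][0] = 3 + 3 = 6, A[2][1] + B[1][0] = 3 + 2 = 5, A[2][2] + B[2][0] = 4 + 0 = 4) = 4 (attained at k = 2)
  C[2][1] = min over k of (A[2][0] + B[0][1] = 3 + 3 = 6, A[2][1] + B[1][1] = 3 + -3 = 0, A[2][2] + B[2][1] = 4 + 0 = 4) = 0 (attained at k = 1)
  C[2][2] = min over k of (A[2][0] + B[0][2] = 3 + 10 = 13, A[2][1] + B[1][2] = 3 + -3 = 0, A[2][2] + B[2][2] = 4 + 4 = 8) = 0 (attained at k = 1)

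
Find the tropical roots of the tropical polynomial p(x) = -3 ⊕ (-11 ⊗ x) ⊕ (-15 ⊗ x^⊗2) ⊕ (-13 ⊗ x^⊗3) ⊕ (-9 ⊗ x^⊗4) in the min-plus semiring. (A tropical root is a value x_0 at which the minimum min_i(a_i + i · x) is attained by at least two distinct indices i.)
Roots: {-4, -2, 4, 8}

Each tropical root is a break point of the lower envelope of the lines y = a_i + i · x (there are 5 lines, with slopes 0, 1, ..., 4). Only the lines that attain the minimum somewhere contribute to roots; other lines are dominated. Here the surviving (envelope) indices are i = 4, i = 3, i = 2, i = 1, i = 0.
Intersections between consecutive envelope lines give the roots: for adjacent envelope indices i < j the intersection is x = (a_i − a_j) / (j − i). Reading off the sorted break points: {-4, -2, 4, 8}.
Verification: at each break x_0, at least two indices attain the minimum of min_i(a_i + i · x_0).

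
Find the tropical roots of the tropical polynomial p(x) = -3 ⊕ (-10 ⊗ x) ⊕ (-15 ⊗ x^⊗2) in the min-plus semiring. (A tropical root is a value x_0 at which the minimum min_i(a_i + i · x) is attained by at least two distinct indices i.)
Roots: {5, 7}

Each tropical root is a break point of the lower envelope of the lines y = a_i + i · x (there are 3 lines, with slopes 0, 1, ..., 2). Only the lines that attain the minimum somewhere contribute to roots; other lines are dominated. Here the surviving (envelope) indices are i = 2, i = 1, i = 0.
Intersections between consecutive envelope lines give the roots: for adjacent envelope indices i < j the intersection is x = (a_i − a_j) / (j − i). Reading off the sorted break points: {5, 7}.
Verification: at each break x_0, at least two indices attain the minimum of min_i(a_i + i · x_0).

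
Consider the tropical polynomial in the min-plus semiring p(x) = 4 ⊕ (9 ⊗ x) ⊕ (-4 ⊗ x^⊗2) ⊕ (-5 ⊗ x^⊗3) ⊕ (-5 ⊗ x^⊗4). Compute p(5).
p(5) = 4

A tropical monomial a ⊗ x^⊗i evaluates to a + i · x. Evaluating each term at x = 5:
  Term 0 contributes 4 + 0 · 5 = 4
  Term 1 contributes 9 + 1 · 5 = 14
  Term 2 contributes -4 + 2 · 5 = 6
  Term 3 contributes -5 + 3 · 5 = 10
  Term 4 contributes -5 + 4 · 5 = 15
p(5) = ⊕ of these = min[4, 14, 6, 10, 15] = 4.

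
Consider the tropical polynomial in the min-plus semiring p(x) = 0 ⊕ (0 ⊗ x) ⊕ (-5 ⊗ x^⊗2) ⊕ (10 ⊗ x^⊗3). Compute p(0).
p(0) = -5

A tropical monomial a ⊗ x^⊗i evaluates to a + i · x. Evaluating each term at x = 0:
  Term 0 contributes 0 + 0 · 0 = 0
  Term 1 contributes 0 + 1 · 0 = 0
  Term 2 contributes -5 + 2 · 0 = -5
  Term 3 contributes 10 + 3 · 0 = 10
p(0) = ⊕ of these = min[0, 0, -5, 10] = -5.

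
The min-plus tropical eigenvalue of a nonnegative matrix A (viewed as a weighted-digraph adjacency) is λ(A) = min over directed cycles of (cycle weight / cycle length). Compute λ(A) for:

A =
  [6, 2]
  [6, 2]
λ(A) = 2

Enumerate directed cycles and compute their means (weight / length). Sample:
  cycle 0 → 0: weight = 6, length = 1, mean = 6/1 ≈ 6.000
  cycle 1 → 1: weight = 2, length = 1, mean = 2/1 ≈ 2.000
  cycle 0 → 1 → 0: weight = 8, length = 2, mean = 8/2 ≈ 4.000
  cycle 1 → 0 → 1: weight = 8, length = 2, mean = 8/2 ≈ 4.000
Minimum mean = 2.000, attained e.g. along the cycle 1 → 1 with weight 2 and length 1. So λ(A) = 2/1 = 2.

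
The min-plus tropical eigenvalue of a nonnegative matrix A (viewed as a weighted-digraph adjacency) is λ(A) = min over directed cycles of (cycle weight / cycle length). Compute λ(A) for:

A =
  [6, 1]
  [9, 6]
λ(A) = 5

Enumerate directed cycles and compute their means (weight / length). Sample:
  cycle 0 → 0: weight = 6, length = 1, mean = 6/1 ≈ 6.000
  cycle 1 → 1: weight = 6, length = 1, mean = 6/1 ≈ 6.000
  cycle 0 → 1 → 0: weight = 10, length = 2, mean = 10/2 ≈ 5.000
  cycle 1 → 0 → 1: weight = 10, length = 2, mean = 10/2 ≈ 5.000
Minimum mean = 5.000, attained e.g. along the cycle 0 → 1 → 0 with weight 10 and length 2. So λ(A) = 10/2 = 5.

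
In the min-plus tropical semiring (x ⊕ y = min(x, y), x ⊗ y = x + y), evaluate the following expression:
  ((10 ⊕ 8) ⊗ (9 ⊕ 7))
((10 ⊕ 8) ⊗ (9 ⊕ 7)) = 15

Expand innermost to outermost. Recall ⊕ takes the minimum of its arguments and ⊗ takes their sum. Working out the expression ((10 ⊕ 8) ⊗ (9 ⊕ 7)) gives 15.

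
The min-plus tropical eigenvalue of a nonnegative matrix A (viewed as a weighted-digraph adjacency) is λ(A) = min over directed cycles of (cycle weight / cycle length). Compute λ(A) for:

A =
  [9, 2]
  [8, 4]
λ(A) = 4

Enumerate directed cycles and compute their means (weight / length). Sample:
  cycle 0 → 0: weight = 9, length = 1, mean = 9/1 ≈ 9.000
  cycle 1 → 1: weight = 4, length = 1, mean = 4/1 ≈ 4.000
  cycle 0 → 1 → 0: weight = 10, length = 2, mean = 10/2 ≈ 5.000
  cycle 1 → 0 → 1: weight = 10, length = 2, mean = 10/2 ≈ 5.000
Minimum mean = 4.000, attained e.g. along the cycle 1 → 1 with weight 4 and length 1. So λ(A) = 4/1 = 4.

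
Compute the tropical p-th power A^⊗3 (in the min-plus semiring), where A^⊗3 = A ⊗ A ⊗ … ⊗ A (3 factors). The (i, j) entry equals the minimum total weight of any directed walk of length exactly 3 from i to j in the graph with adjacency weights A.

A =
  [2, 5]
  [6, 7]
A^⊗3 =
  [6, 9]
  [10, 13]

Each entry (A^⊗3)_ij equals the minimum over all length-3 walks i = v_0 → v_1 → … → v_3 = j of Σ_t A[v_t][v_{t+1}]. For example, for (i, j) = (0, 1) we minimise over 4 possible intermediate vertex sequences; the minimum is 9, attained along the walk 0 → 0 → 0 → 1.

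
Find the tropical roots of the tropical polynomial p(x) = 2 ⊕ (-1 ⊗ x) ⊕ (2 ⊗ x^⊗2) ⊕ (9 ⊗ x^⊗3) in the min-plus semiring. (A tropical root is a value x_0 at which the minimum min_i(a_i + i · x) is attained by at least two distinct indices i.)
Roots: {-7, -3, 3}

Each tropical root is a break point of the lower envelope of the lines y = a_i + i · x (there are 4 lines, with slopes 0, 1, ..., 3). Only the lines that attain the minimum somewhere contribute to roots; other lines are dominated. Here the surviving (envelope) indices are i = 3, i = 2, i = 1, i = 0.
Intersections between consecutive envelope lines give the roots: for adjacent envelope indices i < j the intersection is x = (a_i − a_j) / (j − i). Reading off the sorted break points: {-7, -3, 3}.
Verification: at each break x_0, at least two indices attain the minimum of min_i(a_i + i · x_0).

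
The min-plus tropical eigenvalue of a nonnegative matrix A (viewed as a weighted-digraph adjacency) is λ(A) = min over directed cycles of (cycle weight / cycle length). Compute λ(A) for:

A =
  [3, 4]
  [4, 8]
λ(A) = 3

Enumerate directed cycles and compute their means (weight / length). Sample:
  cycle 0 → 0: weight = 3, length = 1, mean = 3/1 ≈ 3.000
  cycle 1 → 1: weight = 8, length = 1, mean = 8/1 ≈ 8.000
  cycle 0 → 1 → 0: weight = 8, length = 2, mean = 8/2 ≈ 4.000
  cycle 1 → 0 → 1: weight = 8, length = 2, mean = 8/2 ≈ 4.000
Minimum mean = 3.000, attained e.g. along the cycle 0 → 0 with weight 3 and length 1. So λ(A) = 3/1 = 3.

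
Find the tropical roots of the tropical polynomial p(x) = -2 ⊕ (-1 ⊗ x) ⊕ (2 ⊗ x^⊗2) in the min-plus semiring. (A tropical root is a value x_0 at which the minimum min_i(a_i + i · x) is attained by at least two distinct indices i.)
Roots: {-3, -1}

Each tropical root is a break point of the lower envelope of the lines y = a_i + i · x (there are 3 lines, with slopes 0, 1, ..., 2). Only the lines that attain the minimum somewhere contribute to roots; other lines are dominated. Here the surviving (envelope) indices are i = 2, i = 1, i = 0.
Intersections between consecutive envelope lines give the roots: for adjacent envelope indices i < j the intersection is x = (a_i − a_j) / (j − i). Reading off the sorted break points: {-3, -1}.
Verification: at each break x_0, at least two indices attain the minimum of min_i(a_i + i · x_0).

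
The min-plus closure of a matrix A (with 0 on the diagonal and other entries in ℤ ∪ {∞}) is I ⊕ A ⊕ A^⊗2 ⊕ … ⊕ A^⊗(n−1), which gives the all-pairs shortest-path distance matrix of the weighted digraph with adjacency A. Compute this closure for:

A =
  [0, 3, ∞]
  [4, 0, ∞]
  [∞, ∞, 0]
Closure =
  [0, 3, ∞]
  [4, 0, ∞]
  [∞, ∞, 0]

This is the Floyd-Warshall all-pairs shortest-path computation. For each intermediate vertex k = 0, 1, …, 2, update dist[i][j] ← min(dist[i][j], dist[i][k] + dist[k][j]). The final matrix gives, for each (i, j), the minimum total weight of any directed path from i to j (possibly empty when i = j).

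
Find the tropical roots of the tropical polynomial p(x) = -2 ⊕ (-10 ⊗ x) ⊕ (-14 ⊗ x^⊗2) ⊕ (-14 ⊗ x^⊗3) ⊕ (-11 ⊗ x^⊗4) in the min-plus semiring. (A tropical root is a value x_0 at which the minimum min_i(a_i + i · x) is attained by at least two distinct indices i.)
Roots: {-3, 0, 4, 8}

Each tropical root is a break point of the lower envelope of the lines y = a_i + i · x (there are 5 lines, with slopes 0, 1, ..., 4). Only the lines that attain the minimum somewhere contribute to roots; other lines are dominated. Here the surviving (envelope) indices are i = 4, i = 3, i = 2, i = 1, i = 0.
Intersections between consecutive envelope lines give the roots: for adjacent envelope indices i < j the intersection is x = (a_i − a_j) / (j − i). Reading off the sorted break points: {-3, 0, 4, 8}.
Verification: at each break x_0, at least two indices attain the minimum of min_i(a_i + i · x_0).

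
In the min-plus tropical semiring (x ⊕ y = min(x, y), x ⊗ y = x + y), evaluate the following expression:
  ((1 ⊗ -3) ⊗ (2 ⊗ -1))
((1 ⊗ -3) ⊗ (2 ⊗ -1)) = -1

Expand innermost to outermost. Recall ⊕ takes the minimum of its arguments and ⊗ takes their sum. Working out the expression ((1 ⊗ -3) ⊗ (2 ⊗ -1)) gives -1.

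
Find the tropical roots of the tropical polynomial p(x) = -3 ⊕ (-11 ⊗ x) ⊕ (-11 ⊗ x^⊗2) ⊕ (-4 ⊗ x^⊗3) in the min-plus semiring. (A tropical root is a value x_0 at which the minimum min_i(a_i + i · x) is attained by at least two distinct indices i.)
Roots: {-7, 0, 8}

Each tropical root is a break point of the lower envelope of the lines y = a_i + i · x (there are 4 lines, with slopes 0, 1, ..., 3). Only the lines that attain the minimum somewhere contribute to roots; other lines are dominated. Here the surviving (envelope) indices are i = 3, i = 2, i = 1, i = 0.
Intersections between consecutive envelope lines give the roots: for adjacent envelope indices i < j the intersection is x = (a_i − a_j) / (j − i). Reading off the sorted break points: {-7, 0, 8}.
Verification: at each break x_0, at least two indices attain the minimum of min_i(a_i + i · x_0).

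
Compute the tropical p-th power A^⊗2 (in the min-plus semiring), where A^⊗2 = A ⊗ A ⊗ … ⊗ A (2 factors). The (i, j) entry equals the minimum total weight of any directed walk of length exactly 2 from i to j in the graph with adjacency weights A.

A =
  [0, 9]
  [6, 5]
A^⊗2 =
  [0, 9]
  [6, 10]

Each entry (A^⊗2)_ij equals the minimum over all length-2 walks i = v_0 → v_1 → … → v_2 = j of Σ_t A[v_t][v_{t+1}]. For example, for (i, j) = (0, 1) we minimise over 2 possible intermediate vertex sequences; the minimum is 9, attained along the walk 0 → 0 → 1.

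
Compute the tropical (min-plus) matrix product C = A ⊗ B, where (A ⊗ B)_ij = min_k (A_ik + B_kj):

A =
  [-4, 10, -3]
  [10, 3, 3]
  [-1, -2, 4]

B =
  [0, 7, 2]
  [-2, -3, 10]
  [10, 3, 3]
A ⊗ B =
  [-4, 0, -2]
  [1, 0, 6]
  [-4, -5, 1]

Apply the min-plus product entry-by-entry:
  C[0][0] = min over k of (A[0][0] + B[0][0] = -4 + 0 = -4, A[0][1] + B[1][0] = 10 + -2 = 8, A[0][2] + B[2][0] = -3 + 10 = 7) = -4 (attained at k = 0)
  C[0][1] = min over k of (A[0][0] + B[0][1] = -4 + 7 = 3, A[0][1] + B[1][1] = 10 + -3 = 7, A[0][2] + B[2][1] = -3 + 3 = 0) = 0 (attained at k = 2)
  C[0][2] = min over k of (A[0][0] + B[0][2] = -4 + 2 = -2, A[0][1] + B[1][2] = 10 + 10 = 20, A[0][2] + B[2][2] = -3 + 3 = 0) = -2 (attained at k = 0)
  C[1][0] = min over k of (A[1][0] + B[0][0] = 10 + 0 = 10, A[1][1] + B[1][0] = 3 + -2 = 1, A[1][2] + B[2][0] = 3 + 10 = 13) = 1 (attained at k = 1)
  C[1][1] = min over k of (A[1][0] + B[0][1] = 10 + 7 = 17, A[1][1] + B[1][1] = 3 + -3 = 0, A[1][2] + B[2][1] = 3 + 3 = 6) = 0 (attained at k = 1)
  C[1][2] = min over k of (A[1][0] + B[0][2] = 10 + 2 = 12, A[1][1] + B[1][2] = 3 + 10 = 13, A[1][2] + B[2][2] = 3 + 3 = 6) = 6 (attained at k = 2)
  C[2][0] = min over k of (A[2][0] + B[0][0] = -1 + 0 = -1, A[2][1] + B[1][0] = -2 + -2 = -4, A[2][2] + B[2][0] = 4 + 10 = 14) = -4 (attained at k = 1)
  C[2][1] = min over k of (A[2][0] + B[0][1] = -1 + 7 = 6, A[2][1] + B[1][1] = -2 + -3 = -5, A[2][2] + B[2][1] = 4 + 3 = 7) = -5 (attained at k = 1)
  C[2][2] = min over k of (A[2][0] + B[0][2] = -1 + 2 = 1, A[2][1] + B[1][2] = -2 + 10 = 8, A[2][2] + B[2][2] = 4 + 3 = 7) = 1 (attained at k = 0)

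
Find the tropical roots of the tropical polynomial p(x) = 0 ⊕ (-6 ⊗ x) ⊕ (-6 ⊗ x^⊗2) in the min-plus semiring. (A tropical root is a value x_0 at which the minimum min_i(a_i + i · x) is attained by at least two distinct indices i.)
Roots: {0, 6}

Each tropical root is a break point of the lower envelope of the lines y = a_i + i · x (there are 3 lines, with slopes 0, 1, ..., 2). Only the lines that attain the minimum somewhere contribute to roots; other lines are dominated. Here the surviving (envelope) indices are i = 2, i = 1, i = 0.
Intersections between consecutive envelope lines give the roots: for adjacent envelope indices i < j the intersection is x = (a_i − a_j) / (j − i). Reading off the sorted break points: {0, 6}.
Verification: at each break x_0, at least two indices attain the minimum of min_i(a_i + i · x_0).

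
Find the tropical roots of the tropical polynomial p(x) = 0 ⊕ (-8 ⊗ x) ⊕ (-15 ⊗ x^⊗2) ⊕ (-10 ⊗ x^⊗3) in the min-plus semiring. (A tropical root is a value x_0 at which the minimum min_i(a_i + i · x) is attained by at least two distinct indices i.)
Roots: {-5, 7, 8}

Each tropical root is a break point of the lower envelope of the lines y = a_i + i · x (there are 4 lines, with slopes 0, 1, ..., 3). Only the lines that attain the minimum somewhere contribute to roots; other lines are dominated. Here the surviving (envelope) indices are i = 3, i = 2, i = 1, i = 0.
Intersections between consecutive envelope lines give the roots: for adjacent envelope indices i < j the intersection is x = (a_i − a_j) / (j − i). Reading off the sorted break points: {-5, 7, 8}.
Verification: at each break x_0, at least two indices attain the minimum of min_i(a_i + i · x_0).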